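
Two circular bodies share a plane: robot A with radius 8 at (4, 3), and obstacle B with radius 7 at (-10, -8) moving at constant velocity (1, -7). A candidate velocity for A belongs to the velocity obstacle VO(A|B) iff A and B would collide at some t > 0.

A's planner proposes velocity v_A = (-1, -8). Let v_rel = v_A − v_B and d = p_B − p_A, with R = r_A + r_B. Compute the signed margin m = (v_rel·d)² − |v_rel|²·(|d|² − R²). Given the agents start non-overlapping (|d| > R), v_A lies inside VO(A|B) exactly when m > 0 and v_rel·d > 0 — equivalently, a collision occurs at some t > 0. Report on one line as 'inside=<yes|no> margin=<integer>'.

d = (-14, -11),  |d|² = 317;  R = 8+7 = 15,  c = 317−15² = 92
v_rel = (-2, -1),  |v_rel|² = 5;  v_rel·d = (-2)·(-14) + (-1)·(-11) = 39
5·t² − 78·t + 92 = 0  ⇒  m = 39² − 5·92 = 1061
m = 1061 > 0,  v_rel·d = 39 > 0  ⇒  inside

inside=yes margin=1061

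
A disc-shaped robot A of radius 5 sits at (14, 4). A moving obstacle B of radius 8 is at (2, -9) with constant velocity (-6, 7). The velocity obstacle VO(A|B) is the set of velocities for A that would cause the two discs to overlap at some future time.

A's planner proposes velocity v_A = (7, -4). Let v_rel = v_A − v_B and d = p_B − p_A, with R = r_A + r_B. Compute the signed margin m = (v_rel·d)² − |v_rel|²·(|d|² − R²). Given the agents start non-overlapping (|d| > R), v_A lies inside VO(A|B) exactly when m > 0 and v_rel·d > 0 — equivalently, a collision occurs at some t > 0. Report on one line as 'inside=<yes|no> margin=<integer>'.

d = (-12, -13),  |d|² = 313;  R = 5+8 = 13,  c = 313−13² = 144
v_rel = (13, -11),  |v_rel|² = 290;  v_rel·d = (13)·(-12) + (-11)·(-13) = -13
290·t² + 26·t + 144 = 0  ⇒  m = (-13)² − 290·144 = -41591
m = -41591 < 0,  v_rel·d = -13 < 0  ⇒  outside

inside=no margin=-41591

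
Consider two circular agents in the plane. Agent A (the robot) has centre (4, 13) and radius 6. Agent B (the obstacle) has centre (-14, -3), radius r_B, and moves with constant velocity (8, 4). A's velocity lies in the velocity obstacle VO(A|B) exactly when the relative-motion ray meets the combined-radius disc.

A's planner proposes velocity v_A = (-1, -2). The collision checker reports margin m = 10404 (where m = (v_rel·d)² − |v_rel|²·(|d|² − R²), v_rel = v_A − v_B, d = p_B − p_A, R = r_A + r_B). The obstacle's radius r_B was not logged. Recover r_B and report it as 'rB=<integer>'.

m = 10404
d = (-18, -16);  v_rel = (-9, -6),  |v_rel|² = 117
v_rel×d = (-9)·(-16) − (-6)·(-18) = 36
since m = R²·117 − 36²:  R² = (1296 + 10404) / 117 = 100
R = √100 = 10  ⇒  r_B = 10 − 6 = 4

rB=4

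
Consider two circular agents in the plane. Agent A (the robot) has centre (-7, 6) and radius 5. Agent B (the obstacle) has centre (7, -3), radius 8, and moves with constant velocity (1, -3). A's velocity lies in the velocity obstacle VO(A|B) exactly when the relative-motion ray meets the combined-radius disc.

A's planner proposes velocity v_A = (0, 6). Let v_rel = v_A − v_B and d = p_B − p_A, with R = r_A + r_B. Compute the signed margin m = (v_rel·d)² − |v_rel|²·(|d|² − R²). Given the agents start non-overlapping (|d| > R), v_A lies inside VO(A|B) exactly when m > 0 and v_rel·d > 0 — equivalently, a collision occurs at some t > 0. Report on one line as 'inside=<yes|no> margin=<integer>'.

d = (14, -9),  |d|² = 277;  R = 5+8 = 13,  c = 277−13² = 108
v_rel = (-1, 9),  |v_rel|² = 82;  v_rel·d = (-1)·(14) + (9)·(-9) = -95
82·t² + 190·t + 108 = 0  ⇒  m = (-95)² − 82·108 = 169
m = 169 > 0,  v_rel·d = -95 < 0  ⇒  outside

inside=no margin=169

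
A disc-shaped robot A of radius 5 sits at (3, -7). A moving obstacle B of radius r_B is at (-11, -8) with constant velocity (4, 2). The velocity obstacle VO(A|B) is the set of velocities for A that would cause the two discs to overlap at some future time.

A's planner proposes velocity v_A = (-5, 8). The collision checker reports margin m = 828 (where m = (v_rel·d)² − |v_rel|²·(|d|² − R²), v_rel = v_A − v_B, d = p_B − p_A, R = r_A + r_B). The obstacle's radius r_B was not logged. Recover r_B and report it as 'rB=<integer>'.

m = 828
d = (-14, -1);  v_rel = (-9, 6),  |v_rel|² = 117
v_rel×d = (-9)·(-1) − (6)·(-14) = 93
since m = R²·117 − 93²:  R² = (8649 + 828) / 117 = 81
R = √81 = 9  ⇒  r_B = 9 − 5 = 4

rB=4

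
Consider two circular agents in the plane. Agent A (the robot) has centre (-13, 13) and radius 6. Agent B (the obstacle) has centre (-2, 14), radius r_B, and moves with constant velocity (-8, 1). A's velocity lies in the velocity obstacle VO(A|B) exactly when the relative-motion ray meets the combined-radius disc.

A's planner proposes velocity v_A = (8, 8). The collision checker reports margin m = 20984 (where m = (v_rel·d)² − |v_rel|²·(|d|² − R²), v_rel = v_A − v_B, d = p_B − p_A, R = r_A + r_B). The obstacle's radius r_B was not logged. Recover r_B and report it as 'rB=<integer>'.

m = 20984
d = (11, 1);  v_rel = (16, 7),  |v_rel|² = 305
v_rel×d = (16)·(1) − (7)·(11) = -61
since m = R²·305 − (-61)²:  R² = (3721 + 20984) / 305 = 81
R = √81 = 9  ⇒  r_B = 9 − 6 = 3

rB=3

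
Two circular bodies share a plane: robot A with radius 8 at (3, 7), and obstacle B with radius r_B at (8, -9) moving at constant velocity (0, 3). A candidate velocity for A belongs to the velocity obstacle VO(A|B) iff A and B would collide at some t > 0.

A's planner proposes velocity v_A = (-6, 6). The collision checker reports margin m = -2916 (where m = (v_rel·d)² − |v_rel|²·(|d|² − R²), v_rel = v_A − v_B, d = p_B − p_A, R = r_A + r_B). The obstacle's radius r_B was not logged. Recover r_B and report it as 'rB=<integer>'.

m = -2916
d = (5, -16);  v_rel = (-6, 3),  |v_rel|² = 45
v_rel×d = (-6)·(-16) − (3)·(5) = 81
since m = R²·45 − 81²:  R² = (6561 + -2916) / 45 = 81
R = √81 = 9  ⇒  r_B = 9 − 8 = 1

rB=1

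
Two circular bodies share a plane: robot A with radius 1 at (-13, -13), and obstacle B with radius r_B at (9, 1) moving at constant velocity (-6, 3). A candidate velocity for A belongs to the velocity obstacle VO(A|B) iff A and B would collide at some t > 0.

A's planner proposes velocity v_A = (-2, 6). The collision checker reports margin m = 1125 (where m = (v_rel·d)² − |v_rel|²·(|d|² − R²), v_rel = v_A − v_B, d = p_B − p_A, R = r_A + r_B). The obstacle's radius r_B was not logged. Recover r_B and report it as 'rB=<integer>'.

m = 1125
d = (22, 14);  v_rel = (4, 3),  |v_rel|² = 25
v_rel×d = (4)·(14) − (3)·(22) = -10
since m = R²·25 − (-10)²:  R² = (100 + 1125) / 25 = 49
R = √49 = 7  ⇒  r_B = 7 − 1 = 6

rB=6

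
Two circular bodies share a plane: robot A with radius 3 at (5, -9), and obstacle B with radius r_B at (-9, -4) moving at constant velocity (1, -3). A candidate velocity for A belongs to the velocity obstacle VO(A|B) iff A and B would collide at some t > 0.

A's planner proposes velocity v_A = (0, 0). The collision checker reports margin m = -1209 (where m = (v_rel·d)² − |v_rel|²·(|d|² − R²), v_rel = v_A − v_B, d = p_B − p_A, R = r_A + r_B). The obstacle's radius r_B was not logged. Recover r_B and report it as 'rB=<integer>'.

m = -1209
d = (-14, 5);  v_rel = (-1, 3),  |v_rel|² = 10
v_rel×d = (-1)·(5) − (3)·(-14) = 37
since m = R²·10 − 37²:  R² = (1369 + -1209) / 10 = 16
R = √16 = 4  ⇒  r_B = 4 − 3 = 1

rB=1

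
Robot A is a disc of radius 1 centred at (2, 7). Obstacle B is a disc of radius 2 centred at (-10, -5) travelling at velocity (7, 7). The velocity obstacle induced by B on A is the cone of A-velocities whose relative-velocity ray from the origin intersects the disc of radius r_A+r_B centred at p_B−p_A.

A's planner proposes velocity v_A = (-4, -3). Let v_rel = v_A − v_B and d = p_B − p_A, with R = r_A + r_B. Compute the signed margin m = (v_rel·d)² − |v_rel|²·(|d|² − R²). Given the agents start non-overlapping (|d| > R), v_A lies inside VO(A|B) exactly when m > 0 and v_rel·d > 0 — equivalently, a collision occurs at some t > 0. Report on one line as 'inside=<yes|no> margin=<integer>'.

d = (-12, -12),  |d|² = 288;  R = 1+2 = 3,  c = 288−3² = 279
v_rel = (-11, -10),  |v_rel|² = 221;  v_rel·d = (-11)·(-12) + (-10)·(-12) = 252
221·t² − 504·t + 279 = 0  ⇒  m = 252² − 221·279 = 1845
m = 1845 > 0,  v_rel·d = 252 > 0  ⇒  inside

inside=yes margin=1845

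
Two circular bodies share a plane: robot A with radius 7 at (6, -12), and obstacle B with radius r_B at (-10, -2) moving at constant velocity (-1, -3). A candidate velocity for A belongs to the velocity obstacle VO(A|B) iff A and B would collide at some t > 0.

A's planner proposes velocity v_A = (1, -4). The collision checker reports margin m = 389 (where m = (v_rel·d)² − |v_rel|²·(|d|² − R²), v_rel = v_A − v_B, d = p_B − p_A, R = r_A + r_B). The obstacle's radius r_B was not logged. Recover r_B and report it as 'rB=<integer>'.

m = 389
d = (-16, 10);  v_rel = (2, -1),  |v_rel|² = 5
v_rel×d = (2)·(10) − (-1)·(-16) = 4
since m = R²·5 − 4²:  R² = (16 + 389) / 5 = 81
R = √81 = 9  ⇒  r_B = 9 − 7 = 2

rB=2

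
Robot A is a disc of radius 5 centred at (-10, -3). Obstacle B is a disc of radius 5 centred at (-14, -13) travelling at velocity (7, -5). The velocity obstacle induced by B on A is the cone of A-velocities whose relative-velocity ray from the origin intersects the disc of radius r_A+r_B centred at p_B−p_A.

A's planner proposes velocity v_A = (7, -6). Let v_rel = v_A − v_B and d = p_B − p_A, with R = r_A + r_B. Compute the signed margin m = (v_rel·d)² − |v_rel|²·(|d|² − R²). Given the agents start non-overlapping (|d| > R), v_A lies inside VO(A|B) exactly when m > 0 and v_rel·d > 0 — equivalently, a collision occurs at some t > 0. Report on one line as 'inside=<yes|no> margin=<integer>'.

d = (-4, -10),  |d|² = 116;  R = 5+5 = 10,  c = 116−10² = 16
v_rel = (0, -1),  |v_rel|² = 1;  v_rel·d = (0)·(-4) + (-1)·(-10) = 10
1·t² − 20·t + 16 = 0  ⇒  m = 10² − 1·16 = 84
m = 84 > 0,  v_rel·d = 10 > 0  ⇒  inside

inside=yes margin=84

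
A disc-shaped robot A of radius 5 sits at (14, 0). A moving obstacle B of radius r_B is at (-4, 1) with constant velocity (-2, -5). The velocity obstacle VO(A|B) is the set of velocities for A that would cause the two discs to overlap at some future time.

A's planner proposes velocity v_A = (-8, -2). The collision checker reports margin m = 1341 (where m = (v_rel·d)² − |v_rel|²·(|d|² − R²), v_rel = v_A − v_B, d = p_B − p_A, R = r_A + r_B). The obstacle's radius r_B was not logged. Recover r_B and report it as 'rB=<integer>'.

m = 1341
d = (-18, 1);  v_rel = (-6, 3),  |v_rel|² = 45
v_rel×d = (-6)·(1) − (3)·(-18) = 48
since m = R²·45 − 48²:  R² = (2304 + 1341) / 45 = 81
R = √81 = 9  ⇒  r_B = 9 − 5 = 4

rB=4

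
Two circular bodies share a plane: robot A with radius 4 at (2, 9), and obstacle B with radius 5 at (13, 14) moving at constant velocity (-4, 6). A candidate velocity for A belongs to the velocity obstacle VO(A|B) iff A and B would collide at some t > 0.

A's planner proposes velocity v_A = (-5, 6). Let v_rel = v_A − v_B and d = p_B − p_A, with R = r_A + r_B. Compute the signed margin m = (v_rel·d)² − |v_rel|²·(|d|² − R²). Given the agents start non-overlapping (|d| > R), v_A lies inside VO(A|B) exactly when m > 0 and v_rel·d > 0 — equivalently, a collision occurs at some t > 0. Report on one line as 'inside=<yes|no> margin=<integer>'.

d = (11, 5),  |d|² = 146;  R = 4+5 = 9,  c = 146−9² = 65
v_rel = (-1, 0),  |v_rel|² = 1;  v_rel·d = (-1)·(11) + (0)·(5) = -11
1·t² + 22·t + 65 = 0  ⇒  m = (-11)² − 1·65 = 56
m = 56 > 0,  v_rel·d = -11 < 0  ⇒  outside

inside=no margin=56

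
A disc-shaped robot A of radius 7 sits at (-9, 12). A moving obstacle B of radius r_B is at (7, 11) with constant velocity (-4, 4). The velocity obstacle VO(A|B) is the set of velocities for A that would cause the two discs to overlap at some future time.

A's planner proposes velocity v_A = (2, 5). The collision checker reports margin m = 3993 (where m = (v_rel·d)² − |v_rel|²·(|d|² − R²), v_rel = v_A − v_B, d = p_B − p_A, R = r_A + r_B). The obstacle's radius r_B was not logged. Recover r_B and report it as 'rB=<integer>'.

m = 3993
d = (16, -1);  v_rel = (6, 1),  |v_rel|² = 37
v_rel×d = (6)·(-1) − (1)·(16) = -22
since m = R²·37 − (-22)²:  R² = (484 + 3993) / 37 = 121
R = √121 = 11  ⇒  r_B = 11 − 7 = 4

rB=4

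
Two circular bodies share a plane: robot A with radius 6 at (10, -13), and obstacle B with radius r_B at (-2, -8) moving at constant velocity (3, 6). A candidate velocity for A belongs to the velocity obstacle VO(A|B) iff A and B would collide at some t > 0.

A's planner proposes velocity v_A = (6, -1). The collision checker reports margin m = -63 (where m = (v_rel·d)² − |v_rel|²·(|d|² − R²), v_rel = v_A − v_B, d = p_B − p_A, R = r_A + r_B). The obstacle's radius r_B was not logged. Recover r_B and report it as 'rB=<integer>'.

m = -63
d = (-12, 5);  v_rel = (3, -7),  |v_rel|² = 58
v_rel×d = (3)·(5) − (-7)·(-12) = -69
since m = R²·58 − (-69)²:  R² = (4761 + -63) / 58 = 81
R = √81 = 9  ⇒  r_B = 9 − 6 = 3

rB=3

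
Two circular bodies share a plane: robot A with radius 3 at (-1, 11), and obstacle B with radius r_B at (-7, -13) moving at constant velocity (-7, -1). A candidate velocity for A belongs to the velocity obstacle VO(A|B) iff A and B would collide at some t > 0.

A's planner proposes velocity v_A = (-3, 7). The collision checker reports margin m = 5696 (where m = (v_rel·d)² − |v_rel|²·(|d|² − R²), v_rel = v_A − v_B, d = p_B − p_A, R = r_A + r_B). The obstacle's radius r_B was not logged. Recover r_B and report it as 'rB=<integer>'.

m = 5696
d = (-6, -24);  v_rel = (4, 8),  |v_rel|² = 80
v_rel×d = (4)·(-24) − (8)·(-6) = -48
since m = R²·80 − (-48)²:  R² = (2304 + 5696) / 80 = 100
R = √100 = 10  ⇒  r_B = 10 − 3 = 7

rB=7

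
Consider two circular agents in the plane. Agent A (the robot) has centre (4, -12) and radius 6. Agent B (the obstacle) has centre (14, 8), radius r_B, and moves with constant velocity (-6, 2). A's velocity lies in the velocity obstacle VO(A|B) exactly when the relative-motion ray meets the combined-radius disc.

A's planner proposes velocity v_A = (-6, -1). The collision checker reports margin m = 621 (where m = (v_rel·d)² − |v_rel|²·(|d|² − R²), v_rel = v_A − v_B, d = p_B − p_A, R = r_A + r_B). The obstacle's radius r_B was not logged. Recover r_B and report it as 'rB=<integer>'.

m = 621
d = (10, 20);  v_rel = (0, -3),  |v_rel|² = 9
v_rel×d = (0)·(20) − (-3)·(10) = 30
since m = R²·9 − 30²:  R² = (900 + 621) / 9 = 169
R = √169 = 13  ⇒  r_B = 13 − 6 = 7

rB=7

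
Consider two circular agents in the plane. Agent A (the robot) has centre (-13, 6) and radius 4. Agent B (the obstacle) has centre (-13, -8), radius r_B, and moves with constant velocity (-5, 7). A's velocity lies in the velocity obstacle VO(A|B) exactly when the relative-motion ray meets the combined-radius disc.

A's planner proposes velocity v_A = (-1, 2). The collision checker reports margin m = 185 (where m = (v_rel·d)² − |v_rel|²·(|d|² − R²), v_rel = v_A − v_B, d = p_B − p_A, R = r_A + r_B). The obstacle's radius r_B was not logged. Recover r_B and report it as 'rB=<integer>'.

m = 185
d = (0, -14);  v_rel = (4, -5),  |v_rel|² = 41
v_rel×d = (4)·(-14) − (-5)·(0) = -56
since m = R²·41 − (-56)²:  R² = (3136 + 185) / 41 = 81
R = √81 = 9  ⇒  r_B = 9 − 4 = 5

rB=5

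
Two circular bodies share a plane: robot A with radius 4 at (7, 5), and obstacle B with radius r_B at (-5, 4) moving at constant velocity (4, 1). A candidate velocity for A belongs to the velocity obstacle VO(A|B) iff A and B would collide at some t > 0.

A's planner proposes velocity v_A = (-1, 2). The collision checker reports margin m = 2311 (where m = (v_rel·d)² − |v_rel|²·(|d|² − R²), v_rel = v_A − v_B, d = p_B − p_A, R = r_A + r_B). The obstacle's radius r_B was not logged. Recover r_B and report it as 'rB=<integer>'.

m = 2311
d = (-12, -1);  v_rel = (-5, 1),  |v_rel|² = 26
v_rel×d = (-5)·(-1) − (1)·(-12) = 17
since m = R²·26 − 17²:  R² = (289 + 2311) / 26 = 100
R = √100 = 10  ⇒  r_B = 10 − 4 = 6

rB=6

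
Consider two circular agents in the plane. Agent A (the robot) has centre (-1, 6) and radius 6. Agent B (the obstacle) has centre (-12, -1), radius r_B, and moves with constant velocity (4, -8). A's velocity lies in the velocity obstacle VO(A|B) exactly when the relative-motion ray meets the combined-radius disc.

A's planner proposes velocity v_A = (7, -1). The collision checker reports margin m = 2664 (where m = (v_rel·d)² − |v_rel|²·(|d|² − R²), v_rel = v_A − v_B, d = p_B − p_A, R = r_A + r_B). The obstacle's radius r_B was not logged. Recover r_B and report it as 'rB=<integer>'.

m = 2664
d = (-11, -7);  v_rel = (3, 7),  |v_rel|² = 58
v_rel×d = (3)·(-7) − (7)·(-11) = 56
since m = R²·58 − 56²:  R² = (3136 + 2664) / 58 = 100
R = √100 = 10  ⇒  r_B = 10 − 6 = 4

rB=4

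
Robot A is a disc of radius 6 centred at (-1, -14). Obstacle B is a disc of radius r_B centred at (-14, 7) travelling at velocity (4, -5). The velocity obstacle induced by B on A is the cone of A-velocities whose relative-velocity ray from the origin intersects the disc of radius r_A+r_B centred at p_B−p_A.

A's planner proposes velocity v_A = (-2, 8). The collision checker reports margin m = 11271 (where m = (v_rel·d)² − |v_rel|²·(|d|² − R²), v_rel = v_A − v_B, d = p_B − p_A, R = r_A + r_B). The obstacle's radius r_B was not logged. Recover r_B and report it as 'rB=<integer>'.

m = 11271
d = (-13, 21);  v_rel = (-6, 13),  |v_rel|² = 205
v_rel×d = (-6)·(21) − (13)·(-13) = 43
since m = R²·205 − 43²:  R² = (1849 + 11271) / 205 = 64
R = √64 = 8  ⇒  r_B = 8 − 6 = 2

rB=2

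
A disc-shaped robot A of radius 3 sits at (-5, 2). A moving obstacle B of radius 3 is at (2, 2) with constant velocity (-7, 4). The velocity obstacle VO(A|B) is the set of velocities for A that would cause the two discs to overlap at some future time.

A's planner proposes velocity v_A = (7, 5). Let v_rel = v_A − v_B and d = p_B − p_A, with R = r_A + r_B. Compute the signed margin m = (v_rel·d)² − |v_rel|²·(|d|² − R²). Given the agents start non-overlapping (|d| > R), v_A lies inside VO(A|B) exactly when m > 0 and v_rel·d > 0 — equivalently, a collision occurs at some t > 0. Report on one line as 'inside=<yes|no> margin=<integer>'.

d = (7, 0),  |d|² = 49;  R = 3+3 = 6,  c = 49−6² = 13
v_rel = (14, 1),  |v_rel|² = 197;  v_rel·d = (14)·(7) + (1)·(0) = 98
197·t² − 196·t + 13 = 0  ⇒  m = 98² − 197·13 = 7043
m = 7043 > 0,  v_rel·d = 98 > 0  ⇒  inside

inside=yes margin=7043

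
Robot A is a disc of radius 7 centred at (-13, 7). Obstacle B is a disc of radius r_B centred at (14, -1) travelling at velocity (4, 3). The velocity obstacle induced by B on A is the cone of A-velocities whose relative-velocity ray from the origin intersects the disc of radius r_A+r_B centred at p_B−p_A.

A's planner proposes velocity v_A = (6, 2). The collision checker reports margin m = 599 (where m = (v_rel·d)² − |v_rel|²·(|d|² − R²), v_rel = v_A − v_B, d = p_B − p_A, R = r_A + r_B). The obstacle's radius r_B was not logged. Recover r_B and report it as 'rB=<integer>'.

m = 599
d = (27, -8);  v_rel = (2, -1),  |v_rel|² = 5
v_rel×d = (2)·(-8) − (-1)·(27) = 11
since m = R²·5 − 11²:  R² = (121 + 599) / 5 = 144
R = √144 = 12  ⇒  r_B = 12 − 7 = 5

rB=5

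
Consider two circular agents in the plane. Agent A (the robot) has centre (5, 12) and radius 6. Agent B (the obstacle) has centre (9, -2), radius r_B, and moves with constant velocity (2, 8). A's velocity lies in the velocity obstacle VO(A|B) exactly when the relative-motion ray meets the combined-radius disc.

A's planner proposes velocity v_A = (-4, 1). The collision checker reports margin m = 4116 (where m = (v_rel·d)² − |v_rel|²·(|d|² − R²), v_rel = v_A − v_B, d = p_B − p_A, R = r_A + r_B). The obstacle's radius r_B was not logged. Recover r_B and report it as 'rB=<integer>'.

m = 4116
d = (4, -14);  v_rel = (-6, -7),  |v_rel|² = 85
v_rel×d = (-6)·(-14) − (-7)·(4) = 112
since m = R²·85 − 112²:  R² = (12544 + 4116) / 85 = 196
R = √196 = 14  ⇒  r_B = 14 − 6 = 8

rB=8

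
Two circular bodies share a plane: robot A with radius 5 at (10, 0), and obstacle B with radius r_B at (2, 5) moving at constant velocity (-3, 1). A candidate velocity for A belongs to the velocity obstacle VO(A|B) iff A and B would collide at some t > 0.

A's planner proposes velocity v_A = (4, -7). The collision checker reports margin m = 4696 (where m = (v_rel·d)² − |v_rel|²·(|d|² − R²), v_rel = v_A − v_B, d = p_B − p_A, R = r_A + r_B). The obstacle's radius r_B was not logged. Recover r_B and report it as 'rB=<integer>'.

m = 4696
d = (-8, 5);  v_rel = (7, -8),  |v_rel|² = 113
v_rel×d = (7)·(5) − (-8)·(-8) = -29
since m = R²·113 − (-29)²:  R² = (841 + 4696) / 113 = 49
R = √49 = 7  ⇒  r_B = 7 − 5 = 2

rB=2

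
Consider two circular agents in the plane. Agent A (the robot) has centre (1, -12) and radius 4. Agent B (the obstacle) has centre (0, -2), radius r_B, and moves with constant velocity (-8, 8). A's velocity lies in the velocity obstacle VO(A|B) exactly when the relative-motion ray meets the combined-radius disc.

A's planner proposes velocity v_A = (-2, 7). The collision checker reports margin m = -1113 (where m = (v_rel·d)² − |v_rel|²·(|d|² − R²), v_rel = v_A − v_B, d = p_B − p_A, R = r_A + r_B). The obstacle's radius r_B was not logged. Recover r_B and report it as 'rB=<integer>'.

m = -1113
d = (-1, 10);  v_rel = (6, -1),  |v_rel|² = 37
v_rel×d = (6)·(10) − (-1)·(-1) = 59
since m = R²·37 − 59²:  R² = (3481 + -1113) / 37 = 64
R = √64 = 8  ⇒  r_B = 8 − 4 = 4

rB=4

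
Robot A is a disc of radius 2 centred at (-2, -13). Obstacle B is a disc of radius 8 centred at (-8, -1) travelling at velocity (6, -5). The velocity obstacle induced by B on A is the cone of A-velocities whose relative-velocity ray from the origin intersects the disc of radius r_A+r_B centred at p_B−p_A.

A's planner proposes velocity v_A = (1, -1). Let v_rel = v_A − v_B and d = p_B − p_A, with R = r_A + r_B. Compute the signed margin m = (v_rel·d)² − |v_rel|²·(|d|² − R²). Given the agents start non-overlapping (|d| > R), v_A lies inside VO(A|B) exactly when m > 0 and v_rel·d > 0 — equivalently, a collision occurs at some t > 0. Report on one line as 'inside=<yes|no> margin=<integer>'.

d = (-6, 12),  |d|² = 180;  R = 2+8 = 10,  c = 180−10² = 80
v_rel = (-5, 4),  |v_rel|² = 41;  v_rel·d = (-5)·(-6) + (4)·(12) = 78
41·t² − 156·t + 80 = 0  ⇒  m = 78² − 41·80 = 2804
m = 2804 > 0,  v_rel·d = 78 > 0  ⇒  inside

inside=yes margin=2804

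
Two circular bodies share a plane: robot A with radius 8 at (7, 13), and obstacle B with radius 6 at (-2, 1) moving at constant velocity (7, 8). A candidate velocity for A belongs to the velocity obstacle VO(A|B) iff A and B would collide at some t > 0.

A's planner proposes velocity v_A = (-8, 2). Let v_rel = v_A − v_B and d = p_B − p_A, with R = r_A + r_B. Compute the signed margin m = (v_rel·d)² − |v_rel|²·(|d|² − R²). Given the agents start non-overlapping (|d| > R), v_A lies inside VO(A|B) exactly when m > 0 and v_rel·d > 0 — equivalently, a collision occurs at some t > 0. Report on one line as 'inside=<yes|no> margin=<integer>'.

d = (-9, -12),  |d|² = 225;  R = 8+6 = 14,  c = 225−14² = 29
v_rel = (-15, -6),  |v_rel|² = 261;  v_rel·d = (-15)·(-9) + (-6)·(-12) = 207
261·t² − 414·t + 29 = 0  ⇒  m = 207² − 261·29 = 35280
m = 35280 > 0,  v_rel·d = 207 > 0  ⇒  inside

inside=yes margin=35280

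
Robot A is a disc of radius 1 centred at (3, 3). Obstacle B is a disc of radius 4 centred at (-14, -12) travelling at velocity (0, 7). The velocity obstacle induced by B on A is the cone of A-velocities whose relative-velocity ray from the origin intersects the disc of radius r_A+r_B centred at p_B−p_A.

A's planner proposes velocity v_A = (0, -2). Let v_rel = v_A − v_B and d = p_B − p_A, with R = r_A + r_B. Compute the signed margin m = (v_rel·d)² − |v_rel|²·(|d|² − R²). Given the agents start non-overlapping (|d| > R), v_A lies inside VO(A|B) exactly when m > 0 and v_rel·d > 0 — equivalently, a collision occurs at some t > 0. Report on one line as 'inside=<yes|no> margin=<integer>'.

d = (-17, -15),  |d|² = 514;  R = 1+4 = 5,  c = 514−5² = 489
v_rel = (0, -9),  |v_rel|² = 81;  v_rel·d = (0)·(-17) + (-9)·(-15) = 135
81·t² − 270·t + 489 = 0  ⇒  m = 135² − 81·489 = -21384
m = -21384 < 0,  v_rel·d = 135 > 0  ⇒  outside

inside=no margin=-21384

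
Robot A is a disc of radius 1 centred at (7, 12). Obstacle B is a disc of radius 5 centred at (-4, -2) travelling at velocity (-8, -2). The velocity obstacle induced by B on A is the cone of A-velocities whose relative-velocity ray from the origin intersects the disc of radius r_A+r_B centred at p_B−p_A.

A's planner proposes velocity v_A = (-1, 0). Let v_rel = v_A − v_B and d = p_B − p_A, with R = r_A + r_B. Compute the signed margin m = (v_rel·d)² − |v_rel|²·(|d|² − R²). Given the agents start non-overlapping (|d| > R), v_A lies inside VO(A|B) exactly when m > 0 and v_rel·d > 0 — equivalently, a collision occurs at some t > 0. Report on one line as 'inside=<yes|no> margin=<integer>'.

d = (-11, -14),  |d|² = 317;  R = 1+5 = 6,  c = 317−6² = 281
v_rel = (7, 2),  |v_rel|² = 53;  v_rel·d = (7)·(-11) + (2)·(-14) = -105
53·t² + 210·t + 281 = 0  ⇒  m = (-105)² − 53·281 = -3868
m = -3868 < 0,  v_rel·d = -105 < 0  ⇒  outside

inside=no margin=-3868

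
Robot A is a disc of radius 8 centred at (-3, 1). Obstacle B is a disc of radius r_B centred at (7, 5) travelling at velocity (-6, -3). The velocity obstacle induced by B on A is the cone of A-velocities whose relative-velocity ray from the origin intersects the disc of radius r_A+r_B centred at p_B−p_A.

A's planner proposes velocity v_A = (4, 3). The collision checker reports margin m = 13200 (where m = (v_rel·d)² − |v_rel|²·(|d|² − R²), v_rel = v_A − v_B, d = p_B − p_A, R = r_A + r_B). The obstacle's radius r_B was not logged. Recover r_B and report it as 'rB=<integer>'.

m = 13200
d = (10, 4);  v_rel = (10, 6),  |v_rel|² = 136
v_rel×d = (10)·(4) − (6)·(10) = -20
since m = R²·136 − (-20)²:  R² = (400 + 13200) / 136 = 100
R = √100 = 10  ⇒  r_B = 10 − 8 = 2

rB=2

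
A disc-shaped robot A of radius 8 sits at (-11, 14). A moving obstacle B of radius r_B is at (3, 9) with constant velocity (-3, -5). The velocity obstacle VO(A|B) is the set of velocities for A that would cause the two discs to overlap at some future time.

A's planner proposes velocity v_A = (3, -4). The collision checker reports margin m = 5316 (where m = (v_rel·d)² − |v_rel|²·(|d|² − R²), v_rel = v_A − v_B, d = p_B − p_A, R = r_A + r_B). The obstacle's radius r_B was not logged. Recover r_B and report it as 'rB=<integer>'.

m = 5316
d = (14, -5);  v_rel = (6, 1),  |v_rel|² = 37
v_rel×d = (6)·(-5) − (1)·(14) = -44
since m = R²·37 − (-44)²:  R² = (1936 + 5316) / 37 = 196
R = √196 = 14  ⇒  r_B = 14 − 8 = 6

rB=6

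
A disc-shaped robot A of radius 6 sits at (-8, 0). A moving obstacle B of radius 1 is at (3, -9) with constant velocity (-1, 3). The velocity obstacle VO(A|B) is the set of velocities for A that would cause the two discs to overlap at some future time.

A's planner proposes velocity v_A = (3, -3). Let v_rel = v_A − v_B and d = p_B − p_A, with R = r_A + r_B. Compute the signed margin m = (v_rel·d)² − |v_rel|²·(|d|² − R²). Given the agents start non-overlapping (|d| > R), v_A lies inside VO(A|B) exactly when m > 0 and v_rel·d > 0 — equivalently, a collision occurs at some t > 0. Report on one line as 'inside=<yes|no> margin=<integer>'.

d = (11, -9),  |d|² = 202;  R = 6+1 = 7,  c = 202−7² = 153
v_rel = (4, -6),  |v_rel|² = 52;  v_rel·d = (4)·(11) + (-6)·(-9) = 98
52·t² − 196·t + 153 = 0  ⇒  m = 98² − 52·153 = 1648
m = 1648 > 0,  v_rel·d = 98 > 0  ⇒  inside

inside=yes margin=1648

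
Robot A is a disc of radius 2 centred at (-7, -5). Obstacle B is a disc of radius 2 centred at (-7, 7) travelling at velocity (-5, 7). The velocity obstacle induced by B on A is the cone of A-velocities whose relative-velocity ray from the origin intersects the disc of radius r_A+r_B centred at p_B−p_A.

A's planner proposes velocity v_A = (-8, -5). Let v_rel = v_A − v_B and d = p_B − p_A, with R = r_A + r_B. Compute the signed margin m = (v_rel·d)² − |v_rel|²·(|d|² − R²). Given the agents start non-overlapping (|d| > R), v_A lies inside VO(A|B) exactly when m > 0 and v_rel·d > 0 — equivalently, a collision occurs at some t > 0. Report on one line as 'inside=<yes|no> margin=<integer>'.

d = (0, 12),  |d|² = 144;  R = 2+2 = 4,  c = 144−4² = 128
v_rel = (-3, -12),  |v_rel|² = 153;  v_rel·d = (-3)·(0) + (-12)·(12) = -144
153·t² + 288·t + 128 = 0  ⇒  m = (-144)² − 153·128 = 1152
m = 1152 > 0,  v_rel·d = -144 < 0  ⇒  outside

inside=no margin=1152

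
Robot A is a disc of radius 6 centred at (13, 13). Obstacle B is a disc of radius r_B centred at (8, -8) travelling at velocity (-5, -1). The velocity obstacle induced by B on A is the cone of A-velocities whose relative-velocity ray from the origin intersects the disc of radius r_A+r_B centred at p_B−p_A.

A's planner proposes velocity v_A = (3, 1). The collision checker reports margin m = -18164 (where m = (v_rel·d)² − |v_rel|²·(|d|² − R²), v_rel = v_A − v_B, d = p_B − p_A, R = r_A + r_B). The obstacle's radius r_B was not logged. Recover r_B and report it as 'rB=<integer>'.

m = -18164
d = (-5, -21);  v_rel = (8, 2),  |v_rel|² = 68
v_rel×d = (8)·(-21) − (2)·(-5) = -158
since m = R²·68 − (-158)²:  R² = (24964 + -18164) / 68 = 100
R = √100 = 10  ⇒  r_B = 10 − 6 = 4

rB=4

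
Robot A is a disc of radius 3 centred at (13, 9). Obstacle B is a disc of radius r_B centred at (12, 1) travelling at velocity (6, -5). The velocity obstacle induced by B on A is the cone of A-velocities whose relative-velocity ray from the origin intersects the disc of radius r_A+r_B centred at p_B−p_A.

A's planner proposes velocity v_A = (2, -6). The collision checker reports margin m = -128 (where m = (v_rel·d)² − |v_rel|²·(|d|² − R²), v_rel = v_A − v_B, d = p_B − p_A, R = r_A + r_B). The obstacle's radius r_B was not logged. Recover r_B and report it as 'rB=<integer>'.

m = -128
d = (-1, -8);  v_rel = (-4, -1),  |v_rel|² = 17
v_rel×d = (-4)·(-8) − (-1)·(-1) = 31
since m = R²·17 − 31²:  R² = (961 + -128) / 17 = 49
R = √49 = 7  ⇒  r_B = 7 − 3 = 4

rB=4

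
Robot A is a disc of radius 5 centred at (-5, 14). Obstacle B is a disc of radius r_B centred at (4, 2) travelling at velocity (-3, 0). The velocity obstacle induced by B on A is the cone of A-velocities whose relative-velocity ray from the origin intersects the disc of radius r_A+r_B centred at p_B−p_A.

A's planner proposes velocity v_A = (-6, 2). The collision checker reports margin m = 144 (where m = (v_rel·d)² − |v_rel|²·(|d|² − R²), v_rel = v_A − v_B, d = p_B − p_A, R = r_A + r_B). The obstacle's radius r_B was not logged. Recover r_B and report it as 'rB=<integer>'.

m = 144
d = (9, -12);  v_rel = (-3, 2),  |v_rel|² = 13
v_rel×d = (-3)·(-12) − (2)·(9) = 18
since m = R²·13 − 18²:  R² = (324 + 144) / 13 = 36
R = √36 = 6  ⇒  r_B = 6 − 5 = 1

rB=1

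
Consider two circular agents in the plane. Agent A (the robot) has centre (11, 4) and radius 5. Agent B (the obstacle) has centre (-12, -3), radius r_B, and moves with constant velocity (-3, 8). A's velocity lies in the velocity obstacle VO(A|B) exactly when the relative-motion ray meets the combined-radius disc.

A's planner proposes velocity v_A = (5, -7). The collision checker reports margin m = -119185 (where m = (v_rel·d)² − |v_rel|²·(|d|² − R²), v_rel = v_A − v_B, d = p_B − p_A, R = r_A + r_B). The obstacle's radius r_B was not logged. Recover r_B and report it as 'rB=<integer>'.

m = -119185
d = (-23, -7);  v_rel = (8, -15),  |v_rel|² = 289
v_rel×d = (8)·(-7) − (-15)·(-23) = -401
since m = R²·289 − (-401)²:  R² = (160801 + -119185) / 289 = 144
R = √144 = 12  ⇒  r_B = 12 − 5 = 7

rB=7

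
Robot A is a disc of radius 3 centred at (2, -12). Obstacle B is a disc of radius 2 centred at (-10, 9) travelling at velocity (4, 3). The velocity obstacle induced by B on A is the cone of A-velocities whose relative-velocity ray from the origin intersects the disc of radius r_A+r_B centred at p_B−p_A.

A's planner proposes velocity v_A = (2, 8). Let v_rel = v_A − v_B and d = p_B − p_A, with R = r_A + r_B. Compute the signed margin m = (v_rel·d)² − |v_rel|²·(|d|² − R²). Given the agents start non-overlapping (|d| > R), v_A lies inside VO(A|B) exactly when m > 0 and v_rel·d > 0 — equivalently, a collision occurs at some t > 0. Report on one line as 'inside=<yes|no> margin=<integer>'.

d = (-12, 21),  |d|² = 585;  R = 3+2 = 5,  c = 585−5² = 560
v_rel = (-2, 5),  |v_rel|² = 29;  v_rel·d = (-2)·(-12) + (5)·(21) = 129
29·t² − 258·t + 560 = 0  ⇒  m = 129² − 29·560 = 401
m = 401 > 0,  v_rel·d = 129 > 0  ⇒  inside

inside=yes margin=401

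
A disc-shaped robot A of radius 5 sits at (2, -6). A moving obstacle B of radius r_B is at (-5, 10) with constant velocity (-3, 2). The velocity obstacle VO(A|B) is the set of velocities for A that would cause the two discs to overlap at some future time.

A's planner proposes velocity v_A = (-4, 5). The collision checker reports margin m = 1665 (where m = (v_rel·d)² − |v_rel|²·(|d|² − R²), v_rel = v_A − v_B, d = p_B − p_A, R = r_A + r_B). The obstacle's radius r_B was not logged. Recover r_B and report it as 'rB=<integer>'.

m = 1665
d = (-7, 16);  v_rel = (-1, 3),  |v_rel|² = 10
v_rel×d = (-1)·(16) − (3)·(-7) = 5
since m = R²·10 − 5²:  R² = (25 + 1665) / 10 = 169
R = √169 = 13  ⇒  r_B = 13 − 5 = 8

rB=8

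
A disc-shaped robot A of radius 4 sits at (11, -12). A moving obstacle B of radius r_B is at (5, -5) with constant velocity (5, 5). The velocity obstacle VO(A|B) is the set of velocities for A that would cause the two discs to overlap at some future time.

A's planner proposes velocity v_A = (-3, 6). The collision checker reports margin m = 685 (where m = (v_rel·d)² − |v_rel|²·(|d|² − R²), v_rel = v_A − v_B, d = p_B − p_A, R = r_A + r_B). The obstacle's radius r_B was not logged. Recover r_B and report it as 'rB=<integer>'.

m = 685
d = (-6, 7);  v_rel = (-8, 1),  |v_rel|² = 65
v_rel×d = (-8)·(7) − (1)·(-6) = -50
since m = R²·65 − (-50)²:  R² = (2500 + 685) / 65 = 49
R = √49 = 7  ⇒  r_B = 7 − 4 = 3

rB=3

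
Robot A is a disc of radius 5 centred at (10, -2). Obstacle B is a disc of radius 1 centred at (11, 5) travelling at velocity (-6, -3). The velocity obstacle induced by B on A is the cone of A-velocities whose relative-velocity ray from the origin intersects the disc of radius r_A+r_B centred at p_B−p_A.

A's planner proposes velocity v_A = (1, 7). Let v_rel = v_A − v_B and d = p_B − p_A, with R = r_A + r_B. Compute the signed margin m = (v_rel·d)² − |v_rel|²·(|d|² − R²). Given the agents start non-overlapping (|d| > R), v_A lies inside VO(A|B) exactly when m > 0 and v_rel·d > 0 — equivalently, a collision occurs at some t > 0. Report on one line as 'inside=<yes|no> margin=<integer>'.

d = (1, 7),  |d|² = 50;  R = 5+1 = 6,  c = 50−6² = 14
v_rel = (7, 10),  |v_rel|² = 149;  v_rel·d = (7)·(1) + (10)·(7) = 77
149·t² − 154·t + 14 = 0  ⇒  m = 77² − 149·14 = 3843
m = 3843 > 0,  v_rel·d = 77 > 0  ⇒  inside

inside=yes margin=3843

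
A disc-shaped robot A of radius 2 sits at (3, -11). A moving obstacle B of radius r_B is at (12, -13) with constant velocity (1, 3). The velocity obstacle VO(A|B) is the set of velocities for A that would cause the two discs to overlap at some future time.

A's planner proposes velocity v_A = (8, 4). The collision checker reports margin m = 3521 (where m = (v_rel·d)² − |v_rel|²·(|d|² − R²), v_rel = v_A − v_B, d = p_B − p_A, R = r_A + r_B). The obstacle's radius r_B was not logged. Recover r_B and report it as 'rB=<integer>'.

m = 3521
d = (9, -2);  v_rel = (7, 1),  |v_rel|² = 50
v_rel×d = (7)·(-2) − (1)·(9) = -23
since m = R²·50 − (-23)²:  R² = (529 + 3521) / 50 = 81
R = √81 = 9  ⇒  r_B = 9 − 2 = 7

rB=7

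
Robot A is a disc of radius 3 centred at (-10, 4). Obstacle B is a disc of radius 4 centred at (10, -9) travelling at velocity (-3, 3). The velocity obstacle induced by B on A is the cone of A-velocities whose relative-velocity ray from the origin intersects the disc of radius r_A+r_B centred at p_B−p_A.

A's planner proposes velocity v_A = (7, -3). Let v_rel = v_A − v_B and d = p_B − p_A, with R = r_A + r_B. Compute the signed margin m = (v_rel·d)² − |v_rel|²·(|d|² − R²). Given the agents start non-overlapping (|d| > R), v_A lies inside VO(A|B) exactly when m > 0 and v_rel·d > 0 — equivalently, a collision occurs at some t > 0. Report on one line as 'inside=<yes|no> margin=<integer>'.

d = (20, -13),  |d|² = 569;  R = 3+4 = 7,  c = 569−7² = 520
v_rel = (10, -6),  |v_rel|² = 136;  v_rel·d = (10)·(20) + (-6)·(-13) = 278
136·t² − 556·t + 520 = 0  ⇒  m = 278² − 136·520 = 6564
m = 6564 > 0,  v_rel·d = 278 > 0  ⇒  inside

inside=yes margin=6564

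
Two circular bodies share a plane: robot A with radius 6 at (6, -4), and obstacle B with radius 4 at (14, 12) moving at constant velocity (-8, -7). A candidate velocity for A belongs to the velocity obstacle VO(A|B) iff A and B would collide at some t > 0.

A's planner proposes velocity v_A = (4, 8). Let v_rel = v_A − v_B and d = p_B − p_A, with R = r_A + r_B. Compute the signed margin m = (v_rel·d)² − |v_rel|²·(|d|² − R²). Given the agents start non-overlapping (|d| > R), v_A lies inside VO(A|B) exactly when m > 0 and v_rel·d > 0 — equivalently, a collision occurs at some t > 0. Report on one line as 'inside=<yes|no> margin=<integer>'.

d = (8, 16),  |d|² = 320;  R = 6+4 = 10,  c = 320−10² = 220
v_rel = (12, 15),  |v_rel|² = 369;  v_rel·d = (12)·(8) + (15)·(16) = 336
369·t² − 672·t + 220 = 0  ⇒  m = 336² − 369·220 = 31716
m = 31716 > 0,  v_rel·d = 336 > 0  ⇒  inside

inside=yes margin=31716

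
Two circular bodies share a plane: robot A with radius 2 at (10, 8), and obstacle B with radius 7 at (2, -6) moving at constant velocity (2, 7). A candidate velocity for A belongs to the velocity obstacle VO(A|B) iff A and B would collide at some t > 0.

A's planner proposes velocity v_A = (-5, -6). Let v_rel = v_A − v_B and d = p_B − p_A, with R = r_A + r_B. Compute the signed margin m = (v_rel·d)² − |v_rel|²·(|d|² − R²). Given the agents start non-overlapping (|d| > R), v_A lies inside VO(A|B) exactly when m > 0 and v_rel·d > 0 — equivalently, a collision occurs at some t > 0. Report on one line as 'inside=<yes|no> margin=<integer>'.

d = (-8, -14),  |d|² = 260;  R = 2+7 = 9,  c = 260−9² = 179
v_rel = (-7, -13),  |v_rel|² = 218;  v_rel·d = (-7)·(-8) + (-13)·(-14) = 238
218·t² − 476·t + 179 = 0  ⇒  m = 238² − 218·179 = 17622
m = 17622 > 0,  v_rel·d = 238 > 0  ⇒  inside

inside=yes margin=17622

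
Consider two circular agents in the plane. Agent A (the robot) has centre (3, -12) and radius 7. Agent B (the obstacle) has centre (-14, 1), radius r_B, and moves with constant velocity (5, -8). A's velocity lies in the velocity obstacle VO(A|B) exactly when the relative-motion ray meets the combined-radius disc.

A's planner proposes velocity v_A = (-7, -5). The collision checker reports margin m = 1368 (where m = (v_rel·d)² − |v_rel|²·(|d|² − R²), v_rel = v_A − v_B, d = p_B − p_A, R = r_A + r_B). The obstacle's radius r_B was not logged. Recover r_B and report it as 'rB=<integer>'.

m = 1368
d = (-17, 13);  v_rel = (-12, 3),  |v_rel|² = 153
v_rel×d = (-12)·(13) − (3)·(-17) = -105
since m = R²·153 − (-105)²:  R² = (11025 + 1368) / 153 = 81
R = √81 = 9  ⇒  r_B = 9 − 7 = 2

rB=2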